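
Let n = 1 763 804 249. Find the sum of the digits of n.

1+7+6+3+8+0+4+2+4+9 = 44

44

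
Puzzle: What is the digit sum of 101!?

639

101! = 9425947759838359420851623124482936749562312794702543768327889353416977599316221476503087861591808346911623490003549599583369706302603264000000000000000000000000
Sum of its 160 digits: 639.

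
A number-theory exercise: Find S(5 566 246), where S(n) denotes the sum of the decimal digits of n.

5+5+6+6+2+4+6 = 34

34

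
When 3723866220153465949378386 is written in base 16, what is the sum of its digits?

126

3723866220153465949378386 in base 16 is 3148F313A5CC20F23D752.
Digit sum: 3+1+4+8+15+3+1+3+10+5+12+12+2+0+15+2+3+13+7+5+2 = 126.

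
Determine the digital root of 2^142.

7

The digital root of n equals n mod 9 (or 9 when 9 | n), so we need 2^142 mod 9.
2^142 ≡ 7 (mod 9), so the digital root is 7.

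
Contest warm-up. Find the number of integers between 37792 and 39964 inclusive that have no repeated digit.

The integers in [37792, 39964] that have no repeated digit: 37801, 37802, 37804, 37805, 37806, 37809, …, 39875, 39876.
756 qualify.

756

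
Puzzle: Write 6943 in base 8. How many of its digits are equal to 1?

1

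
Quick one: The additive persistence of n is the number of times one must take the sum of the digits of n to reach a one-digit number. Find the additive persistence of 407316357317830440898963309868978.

407316357317830440898963309868978 → 167 → 14 → 5 (3 steps)

3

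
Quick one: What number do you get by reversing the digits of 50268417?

Reversing 50268417 gives 71486205.

71486205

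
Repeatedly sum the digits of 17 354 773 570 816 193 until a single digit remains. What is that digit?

1+7+3+5+4+7+7+3+5+7+0+8+1+6+1+9+3 = 77
7+7 = 14
1+4 = 5

5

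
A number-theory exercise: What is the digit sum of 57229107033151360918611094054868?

125

5+7+2+2+9+1+0+7+0+3+3+1+5+1+3+6+0+9+1+8+6+1+1+0+9+4+0+5+4+8+6+8 = 125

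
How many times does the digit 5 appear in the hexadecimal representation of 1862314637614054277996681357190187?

2

1862314637614054277996681357190187 in base 16 is 5BD1B722B543A0C4A2C730E0642B.
The digit 5 appears 2 times.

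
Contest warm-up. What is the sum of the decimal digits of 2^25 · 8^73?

2^25 · 8^73 = 28269553036454149273332760011886696253239742350009903329945699220681916416
Sum of its 74 digits: 322.

322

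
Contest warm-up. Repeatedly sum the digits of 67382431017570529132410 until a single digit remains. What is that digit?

9

6+7+3+8+2+4+3+1+0+1+7+5+7+0+5+2+9+1+3+2+4+1+0 = 81
8+1 = 9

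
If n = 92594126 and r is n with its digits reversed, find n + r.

154743655

Reverse of 92594126 is 62149529.
92594126 + 62149529 = 154743655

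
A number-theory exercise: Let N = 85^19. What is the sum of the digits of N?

157

85^19 = 4559944833472277161543903350830078125
Sum of its 37 digits: 157.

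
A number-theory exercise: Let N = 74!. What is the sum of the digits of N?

74! = 330788544151938641225953028221253782145683251820934971170611926835411235700971565459250872320000000000000000
Sum of its 108 digits: 378.

378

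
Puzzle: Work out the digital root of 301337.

3+0+1+3+3+7 = 17
1+7 = 8

8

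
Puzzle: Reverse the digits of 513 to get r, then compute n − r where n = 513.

Reverse of 513 is 315.
513 − 315 = 198

198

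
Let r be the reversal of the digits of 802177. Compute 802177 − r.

30969

Reverse of 802177 is 771208.
802177 − 771208 = 30969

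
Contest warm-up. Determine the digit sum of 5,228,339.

32

5+2+2+8+3+3+9 = 32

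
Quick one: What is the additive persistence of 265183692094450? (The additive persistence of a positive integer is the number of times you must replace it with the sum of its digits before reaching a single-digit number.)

3

265183692094450 → 64 → 10 → 1 (3 steps)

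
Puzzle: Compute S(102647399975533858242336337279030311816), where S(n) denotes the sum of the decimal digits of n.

1+0+2+6+4+7+3+9+9+9+7+5+5+3+3+8+5+8+2+4+2+3+3+6+3+3+7+2+7+9+0+3+0+3+1+1+8+1+6 = 168

168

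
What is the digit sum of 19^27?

19^27 = 33600614943460448322716069311260139
Sum of its 35 digits: 127.

127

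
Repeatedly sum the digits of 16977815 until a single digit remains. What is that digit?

8

1+6+9+7+7+8+1+5 = 44
4+4 = 8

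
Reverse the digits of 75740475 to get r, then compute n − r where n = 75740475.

Reverse of 75740475 is 57404757.
75740475 − 57404757 = 18335718

18335718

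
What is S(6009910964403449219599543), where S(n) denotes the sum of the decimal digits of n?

115

6+0+0+9+9+1+0+9+6+4+4+0+3+4+4+9+2+1+9+5+9+9+5+4+3 = 115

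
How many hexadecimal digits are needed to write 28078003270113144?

28078003270113144 in base 16 is 63C0CB92EAD778, which has 14 digits.

14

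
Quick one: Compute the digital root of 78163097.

7+8+1+6+3+0+9+7 = 41
4+1 = 5
(Equivalently, 78163097 mod 9 = 5.)

5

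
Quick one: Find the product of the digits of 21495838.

2×1×4×9×5×8×3×8 = 69120

69120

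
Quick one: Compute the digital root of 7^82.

The digital root of n equals n mod 9 (or 9 when 9 | n), so we need 7^82 mod 9.
7^82 ≡ 7 (mod 9), so the digital root is 7.

7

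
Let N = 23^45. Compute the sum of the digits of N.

23^45 = 18956258430116202791319715713277227626159289499745290235663543
Sum of its 62 digits: 278.

278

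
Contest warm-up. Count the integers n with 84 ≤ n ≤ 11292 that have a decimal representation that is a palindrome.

195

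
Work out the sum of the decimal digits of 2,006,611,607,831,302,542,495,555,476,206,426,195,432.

2+0+0+6+6+1+1+6+0+7+8+3+1+3+0+2+5+4+2+4+9+5+5+5+5+4+7+6+2+0+6+4+2+6+1+9+5+4+3+2 = 151

151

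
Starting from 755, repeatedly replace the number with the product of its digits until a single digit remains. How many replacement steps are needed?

4

755 → 175 → 35 → 15 → 5 (4 steps)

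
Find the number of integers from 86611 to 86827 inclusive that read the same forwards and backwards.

2

The integers in [86611, 86827] that read the same forwards and backwards: 86668, 86768.
2 qualify.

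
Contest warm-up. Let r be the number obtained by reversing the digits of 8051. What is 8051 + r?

Reverse of 8051 is 1508.
8051 + 1508 = 9559

9559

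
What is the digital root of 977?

5

9+7+7 = 23
2+3 = 5
(Equivalently, 977 mod 9 = 5.)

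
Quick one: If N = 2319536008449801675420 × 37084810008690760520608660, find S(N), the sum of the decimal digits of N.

204

2319536008449801675420 × 37084810008690760520608660 = 86019552181677821638998101789473046706161137200
Sum of its 47 digits: 204.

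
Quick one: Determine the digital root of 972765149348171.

9+7+2+7+6+5+1+4+9+3+4+8+1+7+1 = 74
7+4 = 11
1+1 = 2

2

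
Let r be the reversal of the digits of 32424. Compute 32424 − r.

-9999

Reverse of 32424 is 42423.
32424 − 42423 = -9999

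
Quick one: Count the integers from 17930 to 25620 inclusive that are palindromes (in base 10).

The integers in [17930, 25620] that are palindromes (in base 10): 17971, 18081, 18181, 18281, 18381, 18481, …, 25452, 25552.
77 qualify.

77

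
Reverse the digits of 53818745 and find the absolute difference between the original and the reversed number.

963090

Reverse of 53818745 is 54781835.
|53818745 − 54781835| = 963090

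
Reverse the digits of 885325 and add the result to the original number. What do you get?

Reverse of 885325 is 523588.
885325 + 523588 = 1408913

1408913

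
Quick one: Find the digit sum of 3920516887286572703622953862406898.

3+9+2+0+5+1+6+8+8+7+2+8+6+5+7+2+7+0+3+6+2+2+9+5+3+8+6+2+4+0+6+8+9+8 = 167

167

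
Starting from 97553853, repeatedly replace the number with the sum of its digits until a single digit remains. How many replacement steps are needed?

97553853 → 45 → 9 (2 steps)

2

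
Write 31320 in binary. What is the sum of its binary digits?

31320 in base 2 is 111101001011000.
Digit sum: 1+1+1+1+0+1+0+0+1+0+1+1+0+0+0 = 8.

8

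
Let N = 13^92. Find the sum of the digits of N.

13^92 = 3039403870834444806340783731173053535443315083722268135359571800908254256906888713534531284301087613681
Sum of its 103 digits: 421.

421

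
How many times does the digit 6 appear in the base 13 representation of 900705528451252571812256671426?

3

900705528451252571812256671426 in base 13 is 9A849C87A670036129786279C40.
The digit 6 appears 3 times.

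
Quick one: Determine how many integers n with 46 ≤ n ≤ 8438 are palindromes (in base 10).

The integers in [46, 8438] that are palindromes (in base 10): 55, 66, 77, 88, 99, 101, …, 8228, 8338.
169 qualify.

169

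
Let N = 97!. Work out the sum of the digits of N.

648

97! = 96192759682482119853328425949563698712343813919172976158104477319333745612481875498805879175589072651261284189679678167647067832320000000000000000000000
Sum of its 152 digits: 648.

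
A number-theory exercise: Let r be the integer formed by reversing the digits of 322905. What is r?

509223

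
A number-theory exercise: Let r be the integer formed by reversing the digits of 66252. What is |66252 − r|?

40986

Reverse of 66252 is 25266.
|66252 − 25266| = 40986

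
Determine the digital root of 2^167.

5

The digital root of n equals n mod 9 (or 9 when 9 | n), so we need 2^167 mod 9.
2^167 ≡ 5 (mod 9), so the digital root is 5.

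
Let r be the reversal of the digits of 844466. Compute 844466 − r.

180018

Reverse of 844466 is 664448.
844466 − 664448 = 180018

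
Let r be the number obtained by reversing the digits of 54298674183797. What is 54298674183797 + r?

134036821873042

Reverse of 54298674183797 is 79738147689245.
54298674183797 + 79738147689245 = 134036821873042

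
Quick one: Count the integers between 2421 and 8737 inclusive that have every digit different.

3261

The integers in [2421, 8737] that have every digit different: 2430, 2431, 2435, 2436, 2437, 2438, …, 8735, 8736.
3261 qualify.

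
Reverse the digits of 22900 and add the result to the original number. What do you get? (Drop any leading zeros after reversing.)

23822

Reverse of 22900 is 922.
22900 + 922 = 23822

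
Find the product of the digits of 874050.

0

8×7×4×0×5×0 = 0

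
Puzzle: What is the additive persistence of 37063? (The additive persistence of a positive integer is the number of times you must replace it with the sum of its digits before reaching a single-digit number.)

37063 → 19 → 10 → 1 (3 steps)

3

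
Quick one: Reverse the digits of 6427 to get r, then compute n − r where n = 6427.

-819

Reverse of 6427 is 7246.
6427 − 7246 = -819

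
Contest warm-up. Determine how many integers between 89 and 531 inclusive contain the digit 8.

81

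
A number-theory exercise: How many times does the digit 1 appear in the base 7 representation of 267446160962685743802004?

1

267446160962685743802004 in base 7 is 4032664532503106320264064023.
The digit 1 appears 1 time.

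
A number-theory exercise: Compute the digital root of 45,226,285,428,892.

4+5+2+2+6+2+8+5+4+2+8+8+9+2 = 67
6+7 = 13
1+3 = 4
(Equivalently, 45,226,285,428,892 mod 9 = 4.)

4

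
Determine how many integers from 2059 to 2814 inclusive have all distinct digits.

The integers in [2059, 2814] that have all distinct digits: 2059, 2061, 2063, 2064, 2065, 2067, …, 2813, 2814.
375 qualify.

375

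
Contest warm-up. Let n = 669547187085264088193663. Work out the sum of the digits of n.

6+6+9+5+4+7+1+8+7+0+8+5+2+6+4+0+8+8+1+9+3+6+6+3 = 122

122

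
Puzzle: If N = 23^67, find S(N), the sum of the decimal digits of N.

410

23^67 = 17209371632473416951512407430343972791444899258744425424119111408989634907925837174600928647
Sum of its 92 digits: 410.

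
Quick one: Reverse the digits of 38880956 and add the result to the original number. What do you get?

104789839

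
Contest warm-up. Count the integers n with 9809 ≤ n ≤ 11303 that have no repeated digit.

385

The integers in [9809, 11303] that have no repeated digit: 9810, 9812, 9813, 9814, 9815, 9816, …, 10986, 10987.
385 qualify.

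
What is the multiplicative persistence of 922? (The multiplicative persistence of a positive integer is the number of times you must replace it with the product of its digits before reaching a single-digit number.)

922 → 36 → 18 → 8 (3 steps)

3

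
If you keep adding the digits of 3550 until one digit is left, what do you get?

3+5+5+0 = 13
1+3 = 4

4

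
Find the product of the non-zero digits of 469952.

4×6×9×9×5×2 = 19440

19440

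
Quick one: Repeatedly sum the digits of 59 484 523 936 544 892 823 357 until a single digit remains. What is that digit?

5+9+4+8+4+5+2+3+9+3+6+5+4+4+8+9+2+8+2+3+3+5+7 = 118
1+1+8 = 10
1+0 = 1

1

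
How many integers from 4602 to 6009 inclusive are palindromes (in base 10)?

15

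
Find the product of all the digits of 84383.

8×4×3×8×3 = 2304

2304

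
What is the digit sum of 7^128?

7^128 = 1487815647197611695910312681741273570332356717154798949898498305086387315423300999654757561928633305897036801
Sum of its 109 digits: 517.

517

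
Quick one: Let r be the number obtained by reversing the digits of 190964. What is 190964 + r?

Reverse of 190964 is 469091.
190964 + 469091 = 660055

660055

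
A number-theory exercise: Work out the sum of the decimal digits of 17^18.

17^18 = 14063084452067724991009
Sum of its 23 digits: 91.

91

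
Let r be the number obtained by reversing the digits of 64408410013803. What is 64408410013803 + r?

95239411494249

Reverse of 64408410013803 is 30831001480446.
64408410013803 + 30831001480446 = 95239411494249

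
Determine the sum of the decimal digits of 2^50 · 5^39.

14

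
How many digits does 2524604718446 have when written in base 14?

2524604718446 in base 14 is 8A297763486, which has 11 digits.

11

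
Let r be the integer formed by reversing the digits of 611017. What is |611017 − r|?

99099

Reverse of 611017 is 710116.
|611017 − 710116| = 99099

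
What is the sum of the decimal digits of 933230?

9+3+3+2+3+0 = 20

20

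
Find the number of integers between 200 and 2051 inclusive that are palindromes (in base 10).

The integers in [200, 2051] that are palindromes (in base 10): 202, 212, 222, 232, 242, 252, …, 1991, 2002.
91 qualify.

91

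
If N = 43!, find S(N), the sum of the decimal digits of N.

43! = 60415263063373835637355132068513997507264512000000000
Sum of its 53 digits: 180.

180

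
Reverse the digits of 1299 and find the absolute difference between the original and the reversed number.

8622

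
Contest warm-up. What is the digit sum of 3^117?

3^117 = 66555937033867822607895549241096482953017615834735226163
Sum of its 56 digits: 261.

261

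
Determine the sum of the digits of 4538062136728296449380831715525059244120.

4+5+3+8+0+6+2+1+3+6+7+2+8+2+9+6+4+4+9+3+8+0+8+3+1+7+1+5+5+2+5+0+5+9+2+4+4+1+2+0 = 164

164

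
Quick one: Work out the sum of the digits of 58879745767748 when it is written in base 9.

52

58879745767748 in base 9 is 251424821363812.
Digit sum: 2+5+1+4+2+4+8+2+1+3+6+3+8+1+2 = 52.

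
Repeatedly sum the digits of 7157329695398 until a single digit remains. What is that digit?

7+1+5+7+3+2+9+6+9+5+3+9+8 = 74
7+4 = 11
1+1 = 2

2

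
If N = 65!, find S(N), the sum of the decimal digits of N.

65! = 8247650592082470666723170306785496252186258551345437492922123134388955774976000000000000000
Sum of its 91 digits: 351.

351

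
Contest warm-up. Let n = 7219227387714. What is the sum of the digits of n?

60

7+2+1+9+2+2+7+3+8+7+7+1+4 = 60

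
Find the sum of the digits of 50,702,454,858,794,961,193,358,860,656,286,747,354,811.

5+0+7+0+2+4+5+4+8+5+8+7+9+4+9+6+1+1+9+3+3+5+8+8+6+0+6+5+6+2+8+6+7+4+7+3+5+4+8+1+1 = 200

200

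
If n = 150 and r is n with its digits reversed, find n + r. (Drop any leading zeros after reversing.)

Reverse of 150 is 51.
150 + 51 = 201

201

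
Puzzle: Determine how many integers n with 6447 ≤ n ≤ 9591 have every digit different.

The integers in [6447, 9591] that have every digit different: 6450, 6451, 6452, 6453, 6457, 6458, …, 9586, 9587.
1596 qualify.

1596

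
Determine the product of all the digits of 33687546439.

39191040

3×3×6×8×7×5×4×6×4×3×9 = 39191040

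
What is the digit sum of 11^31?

137

11^31 = 191943424957750480504146841291811
Sum of its 33 digits: 137.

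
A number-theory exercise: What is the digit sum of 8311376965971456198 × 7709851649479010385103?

198

8311376965971456198 × 7709851649479010385103 = 64079483410536884336287761461909676218394
Sum of its 41 digits: 198.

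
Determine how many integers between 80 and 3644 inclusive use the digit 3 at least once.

The integers in [80, 3644] that use the digit 3 at least once: 83, 93, 103, 113, 123, 130, …, 3643, 3644.
1441 qualify.

1441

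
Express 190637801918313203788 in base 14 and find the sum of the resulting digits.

113

190637801918313203788 in base 14 is 637603A7A6D45245AC.
Digit sum: 6+3+7+6+0+3+10+7+10+6+13+4+5+2+4+5+10+12 = 113.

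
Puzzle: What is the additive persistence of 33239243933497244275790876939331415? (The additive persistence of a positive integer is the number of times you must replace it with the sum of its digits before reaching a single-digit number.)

3

33239243933497244275790876939331415 → 163 → 10 → 1 (3 steps)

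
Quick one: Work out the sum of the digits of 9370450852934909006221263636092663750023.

157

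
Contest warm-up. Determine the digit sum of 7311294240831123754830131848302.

7+3+1+1+2+9+4+2+4+0+8+3+1+1+2+3+7+5+4+8+3+0+1+3+1+8+4+8+3+0+2 = 108

108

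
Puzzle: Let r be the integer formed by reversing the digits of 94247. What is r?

74249

Reversing 94247 gives 74249.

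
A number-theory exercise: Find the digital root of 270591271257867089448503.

2

2+7+0+5+9+1+2+7+1+2+5+7+8+6+7+0+8+9+4+4+8+5+0+3 = 110
1+1+0 = 2
(Equivalently, 270591271257867089448503 mod 9 = 2.)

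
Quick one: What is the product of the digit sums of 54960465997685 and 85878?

2988

S(54960465997685) = 5+4+9+6+0+4+6+5+9+9+7+6+8+5 = 83.
S(85878) = 8+5+8+7+8 = 36.
83 · 36 = 2988.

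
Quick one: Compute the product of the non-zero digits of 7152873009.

105840

7×1×5×2×8×7×3×9 = 105840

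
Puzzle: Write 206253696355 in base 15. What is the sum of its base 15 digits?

206253696355 in base 15 is 55724C14DA.
Digit sum: 5+5+7+2+4+12+1+4+13+10 = 63.

63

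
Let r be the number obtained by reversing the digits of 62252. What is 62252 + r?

87478

Reverse of 62252 is 25226.
62252 + 25226 = 87478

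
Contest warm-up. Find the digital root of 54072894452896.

1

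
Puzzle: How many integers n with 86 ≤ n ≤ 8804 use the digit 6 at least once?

The integers in [86, 8804] that use the digit 6 at least once: 86, 96, 106, 116, 126, 136, …, 8786, 8796.
3113 qualify.

3113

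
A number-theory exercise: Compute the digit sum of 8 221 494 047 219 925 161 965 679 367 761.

149

8+2+2+1+4+9+4+0+4+7+2+1+9+9+2+5+1+6+1+9+6+5+6+7+9+3+6+7+7+6+1 = 149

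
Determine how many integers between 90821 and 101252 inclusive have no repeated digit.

The integers in [90821, 101252] that have no repeated digit: 90821, 90823, 90824, 90825, 90826, 90827, …, 98764, 98765.
2724 qualify.

2724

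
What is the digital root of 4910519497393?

4+9+1+0+5+1+9+4+9+7+3+9+3 = 64
6+4 = 10
1+0 = 1
(Equivalently, 4910519497393 mod 9 = 1.)

1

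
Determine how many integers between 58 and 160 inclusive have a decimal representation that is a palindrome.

10

The integers in [58, 160] that have a decimal representation that is a palindrome: 66, 77, 88, 99, 101, 111, 121, 131, 141, 151.
10 qualify.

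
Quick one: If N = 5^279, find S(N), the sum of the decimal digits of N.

908

5^279 = 1029511517893605783627790434694337793721675916246924565437281545420717215915015585180700719770465877838200008147495944928764712684968942009646058532840976092181950463100292836315929889678955078125
Sum of its 196 digits: 908.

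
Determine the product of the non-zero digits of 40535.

4×5×3×5 = 300

300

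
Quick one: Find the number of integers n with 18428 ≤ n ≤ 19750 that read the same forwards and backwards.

The integers in [18428, 19750] that read the same forwards and backwards: 18481, 18581, 18681, 18781, 18881, 18981, …, 19591, 19691.
13 qualify.

13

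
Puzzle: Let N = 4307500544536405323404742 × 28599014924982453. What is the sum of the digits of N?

4307500544536405323404742 × 28599014924982453 = 123190272362566699337846687969564566992126
Sum of its 42 digits: 216.

216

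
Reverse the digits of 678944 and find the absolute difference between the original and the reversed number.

229068

Reverse of 678944 is 449876.
|678944 − 449876| = 229068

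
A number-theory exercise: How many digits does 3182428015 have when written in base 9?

3182428015 in base 9 is 8183262467, which has 10 digits.

10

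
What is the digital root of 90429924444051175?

9+0+4+2+9+9+2+4+4+4+4+0+5+1+1+7+5 = 70
7+0 = 7

7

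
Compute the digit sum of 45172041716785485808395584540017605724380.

4+5+1+7+2+0+4+1+7+1+6+7+8+5+4+8+5+8+0+8+3+9+5+5+8+4+5+4+0+0+1+7+6+0+5+7+2+4+3+8+0 = 177

177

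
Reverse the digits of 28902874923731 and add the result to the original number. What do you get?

Reverse of 28902874923731 is 13732947820982.
28902874923731 + 13732947820982 = 42635822744713

42635822744713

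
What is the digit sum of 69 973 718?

50

6+9+9+7+3+7+1+8 = 50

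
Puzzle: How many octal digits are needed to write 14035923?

8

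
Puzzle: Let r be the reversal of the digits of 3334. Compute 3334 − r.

Reverse of 3334 is 4333.
3334 − 4333 = -999

-999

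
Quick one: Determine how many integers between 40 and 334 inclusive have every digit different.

The integers in [40, 334] that have every digit different: 40, 41, 42, 43, 45, 46, …, 328, 329.
222 qualify.

222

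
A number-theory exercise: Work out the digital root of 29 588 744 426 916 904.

2+9+5+8+8+7+4+4+4+2+6+9+1+6+9+0+4 = 88
8+8 = 16
1+6 = 7

7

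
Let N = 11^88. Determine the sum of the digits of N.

11^88 = 43909277783870034878569768760415886733743786946105343887995366053338664170638348798300219681
Sum of its 92 digits: 466.

466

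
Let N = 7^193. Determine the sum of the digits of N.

7^193 = 12703451175365897318074344159098934311650015299954263056027602789453769587531267039819879004386369685970332148111933820303327428371904795727910691083938320809766407
Sum of its 164 digits: 736.

736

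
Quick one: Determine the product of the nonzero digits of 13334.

1×3×3×3×4 = 108

108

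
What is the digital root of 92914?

9+2+9+1+4 = 25
2+5 = 7

7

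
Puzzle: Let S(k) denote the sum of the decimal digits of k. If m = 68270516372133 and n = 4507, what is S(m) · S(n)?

S(68270516372133) = 6+8+2+7+0+5+1+6+3+7+2+1+3+3 = 54.
S(4507) = 4+5+0+7 = 16.
54 · 16 = 864.

864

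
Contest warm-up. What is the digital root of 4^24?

1

The digital root of n equals n mod 9 (or 9 when 9 | n), so we need 4^24 mod 9.
4^24 ≡ 1 (mod 9), so the digital root is 1.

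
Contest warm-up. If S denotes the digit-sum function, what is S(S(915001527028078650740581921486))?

4

First digit sum: 121.
1+2+1 = 4.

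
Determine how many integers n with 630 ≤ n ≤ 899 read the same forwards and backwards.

27

The integers in [630, 899] that read the same forwards and backwards: 636, 646, 656, 666, 676, 686, …, 888, 898.
27 qualify.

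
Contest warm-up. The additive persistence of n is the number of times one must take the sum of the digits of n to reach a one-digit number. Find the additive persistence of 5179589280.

2

5179589280 → 54 → 9 (2 steps)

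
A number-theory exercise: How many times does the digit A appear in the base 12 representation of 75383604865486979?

75383604865486979 in base 12 is 4A869337A03A9A2B.
The digit A appears 4 times.

4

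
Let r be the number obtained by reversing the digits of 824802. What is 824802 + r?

Reverse of 824802 is 208428.
824802 + 208428 = 1033230

1033230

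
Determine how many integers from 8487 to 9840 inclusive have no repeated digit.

708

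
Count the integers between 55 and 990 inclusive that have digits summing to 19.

The integers in [55, 990] that have digits summing to 19: 199, 289, 298, 379, 388, 397, …, 973, 982.
44 qualify.

44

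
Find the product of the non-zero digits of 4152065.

1200

4×1×5×2×6×5 = 1200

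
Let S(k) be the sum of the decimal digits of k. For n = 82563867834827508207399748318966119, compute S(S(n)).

First digit sum: 183.
1+8+3 = 12.

12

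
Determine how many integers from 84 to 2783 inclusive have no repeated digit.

The integers in [84, 2783] that have no repeated digit: 84, 85, 86, 87, 89, 90, …, 2781, 2783.
1547 qualify.

1547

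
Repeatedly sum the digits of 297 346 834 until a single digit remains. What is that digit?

1

2+9+7+3+4+6+8+3+4 = 46
4+6 = 10
1+0 = 1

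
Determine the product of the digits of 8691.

432

8×6×9×1 = 432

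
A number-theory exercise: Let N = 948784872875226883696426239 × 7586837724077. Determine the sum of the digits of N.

948784872875226883696426239 × 7586837724077 = 7198276865563372101498399624073264856403
Sum of its 40 digits: 189.

189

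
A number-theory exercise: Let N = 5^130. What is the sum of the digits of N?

5^130 = 7346839692639296924804603357639035486366659729825547009429698164240107871592044830322265625
Sum of its 91 digits: 427.

427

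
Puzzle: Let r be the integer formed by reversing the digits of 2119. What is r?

9112

Reversing 2119 gives 9112.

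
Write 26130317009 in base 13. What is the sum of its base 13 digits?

41

26130317009 in base 13 is 2605770554.
Digit sum: 2+6+0+5+7+7+0+5+5+4 = 41.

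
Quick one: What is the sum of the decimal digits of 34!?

34! = 295232799039604140847618609643520000000
Sum of its 39 digits: 144.

144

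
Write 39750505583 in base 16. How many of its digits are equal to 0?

39750505583 in base 16 is 94150946F.
The digit 0 appears 1 time.

1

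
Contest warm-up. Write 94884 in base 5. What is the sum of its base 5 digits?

94884 in base 5 is 11014014.
Digit sum: 1+1+0+1+4+0+1+4 = 12.

12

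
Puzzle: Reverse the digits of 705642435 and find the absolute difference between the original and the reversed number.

171395928

Reverse of 705642435 is 534246507.
|705642435 − 534246507| = 171395928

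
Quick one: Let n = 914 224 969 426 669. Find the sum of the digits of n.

9+1+4+2+2+4+9+6+9+4+2+6+6+6+9 = 79

79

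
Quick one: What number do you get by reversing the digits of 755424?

424557

Reversing 755424 gives 424557.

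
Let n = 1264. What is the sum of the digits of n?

13

1+2+6+4 = 13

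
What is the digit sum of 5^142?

5^142 = 1793662034335765850782373866611092648038735285601940187849047403378932585837901569902896881103515625
Sum of its 100 digits: 463.

463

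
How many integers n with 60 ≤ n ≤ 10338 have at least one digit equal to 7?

The integers in [60, 10338] that have at least one digit equal to 7: 67, 70, 71, 72, 73, 74, …, 10327, 10337.
3494 qualify.

3494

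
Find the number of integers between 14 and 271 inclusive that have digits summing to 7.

20

The integers in [14, 271] that have digits summing to 7: 16, 25, 34, 43, 52, 61, …, 241, 250.
20 qualify.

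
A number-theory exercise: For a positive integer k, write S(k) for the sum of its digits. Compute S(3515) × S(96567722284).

812

S(3515) = 3+5+1+5 = 14.
S(96567722284) = 9+6+5+6+7+7+2+2+2+8+4 = 58.
14 · 58 = 812.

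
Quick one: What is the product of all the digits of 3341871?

3×3×4×1×8×7×1 = 2016

2016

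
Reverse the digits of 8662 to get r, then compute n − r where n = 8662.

5994

Reverse of 8662 is 2668.
8662 − 2668 = 5994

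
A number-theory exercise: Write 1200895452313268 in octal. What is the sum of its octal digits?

54

1200895452313268 in base 8 is 42103250266173264.
Digit sum: 4+2+1+0+3+2+5+0+2+6+6+1+7+3+2+6+4 = 54.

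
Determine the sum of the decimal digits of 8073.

8+0+7+3 = 18

18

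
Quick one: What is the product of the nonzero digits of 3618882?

3×6×1×8×8×8×2 = 18432

18432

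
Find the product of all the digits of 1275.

70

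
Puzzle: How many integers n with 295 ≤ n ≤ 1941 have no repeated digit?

978

The integers in [295, 1941] that have no repeated digit: 295, 296, 297, 298, 301, 302, …, 1938, 1940.
978 qualify.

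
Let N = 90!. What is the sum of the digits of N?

585

90! = 1485715964481761497309522733620825737885569961284688766942216863704985393094065876545992131370884059645617234469978112000000000000000000000
Sum of its 139 digits: 585.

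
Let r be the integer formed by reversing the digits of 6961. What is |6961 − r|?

Reverse of 6961 is 1696.
|6961 − 1696| = 5265

5265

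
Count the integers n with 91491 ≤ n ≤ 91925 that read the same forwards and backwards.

5

The integers in [91491, 91925] that read the same forwards and backwards: 91519, 91619, 91719, 91819, 91919.
5 qualify.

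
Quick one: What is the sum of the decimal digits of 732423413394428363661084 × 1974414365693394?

162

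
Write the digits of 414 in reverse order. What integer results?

414

Reversing 414 gives 414.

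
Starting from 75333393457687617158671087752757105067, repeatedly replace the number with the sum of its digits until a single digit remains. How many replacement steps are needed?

75333393457687617158671087752757105067 → 182 → 11 → 2 (3 steps)

3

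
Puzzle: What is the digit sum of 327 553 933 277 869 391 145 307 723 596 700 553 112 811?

178

3+2+7+5+5+3+9+3+3+2+7+7+8+6+9+3+9+1+1+4+5+3+0+7+7+2+3+5+9+6+7+0+0+5+5+3+1+1+2+8+1+1 = 178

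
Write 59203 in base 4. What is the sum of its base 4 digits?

59203 in base 4 is 32131003.
Digit sum: 3+2+1+3+1+0+0+3 = 13.

13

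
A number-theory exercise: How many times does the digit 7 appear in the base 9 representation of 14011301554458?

14011301554458 in base 9 is 54543550711846.
The digit 7 appears 1 time.

1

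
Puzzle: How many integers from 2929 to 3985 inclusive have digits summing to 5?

6

The integers in [2929, 3985] that have digits summing to 5: 3002, 3011, 3020, 3101, 3110, 3200.
6 qualify.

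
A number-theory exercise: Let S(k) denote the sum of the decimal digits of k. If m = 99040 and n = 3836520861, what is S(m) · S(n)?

S(99040) = 9+9+0+4+0 = 22.
S(3836520861) = 3+8+3+6+5+2+0+8+6+1 = 42.
22 · 42 = 924.

924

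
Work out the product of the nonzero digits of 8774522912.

8×7×7×4×5×2×2×9×1×2 = 564480

564480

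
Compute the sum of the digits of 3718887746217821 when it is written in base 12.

78

3718887746217821 in base 12 is 2A91214398626A5.
Digit sum: 2+10+9+1+2+1+4+3+9+8+6+2+6+10+5 = 78.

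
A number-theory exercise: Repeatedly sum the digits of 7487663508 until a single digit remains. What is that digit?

7+4+8+7+6+6+3+5+0+8 = 54
5+4 = 9

9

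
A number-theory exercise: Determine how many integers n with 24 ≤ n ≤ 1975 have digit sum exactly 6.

The integers in [24, 1975] that have digit sum exactly 6: 24, 33, 42, 51, 60, 105, …, 1410, 1500.
47 qualify.

47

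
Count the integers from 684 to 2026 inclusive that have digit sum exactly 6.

The integers in [684, 2026] that have digit sum exactly 6: 1005, 1014, 1023, 1032, 1041, 1050, …, 2013, 2022.
24 qualify.

24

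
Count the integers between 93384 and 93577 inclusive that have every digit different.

The integers in [93384, 93577] that have every digit different: 93401, 93402, 93405, 93406, 93407, 93408, …, 93574, 93576.
77 qualify.

77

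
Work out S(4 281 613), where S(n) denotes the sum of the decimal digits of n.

25

4+2+8+1+6+1+3 = 25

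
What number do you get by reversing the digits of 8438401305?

5031048348

Reversing 8438401305 gives 5031048348.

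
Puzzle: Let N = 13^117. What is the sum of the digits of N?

541

13^117 = 21447279913381144797631035444143615235315139166043202673556129406307332193091442592392357493460768000639755143577171560356656539933
Sum of its 131 digits: 541.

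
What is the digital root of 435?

3

4+3+5 = 12
1+2 = 3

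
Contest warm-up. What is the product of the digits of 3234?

3×2×3×4 = 72

72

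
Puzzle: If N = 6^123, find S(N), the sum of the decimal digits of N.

6^123 = 515945462261783755152398841011116745459156698526467621650685651061658400624853041221985753890816
Sum of its 96 digits: 423.

423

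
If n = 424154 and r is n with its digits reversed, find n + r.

875578

Reverse of 424154 is 451424.
424154 + 451424 = 875578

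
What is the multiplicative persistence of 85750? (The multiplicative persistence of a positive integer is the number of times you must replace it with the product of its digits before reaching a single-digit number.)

85750 → 0 (1 step)

1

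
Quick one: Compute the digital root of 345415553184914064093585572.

8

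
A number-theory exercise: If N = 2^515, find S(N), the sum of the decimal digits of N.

743

2^515 = 107262463439540776796592199985646769019834926564739147021788491549774112240588375814414994385335227421520254865491888406830031062495572559571469192048672768
Sum of its 156 digits: 743.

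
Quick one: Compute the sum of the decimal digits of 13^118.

625

13^118 = 278814638873954882369203460773866998059096809158561634756229682281995318510188753701100647414989984008316816866503230284636535019129
Sum of its 132 digits: 625.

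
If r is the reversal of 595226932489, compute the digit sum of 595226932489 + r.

65

Reversal of 595226932489 is 984239622595; 595226932489 + 984239622595 = 1579466555084.
Digit sum of 1579466555084: 1+5+7+9+4+6+6+5+5+5+0+8+4 = 65.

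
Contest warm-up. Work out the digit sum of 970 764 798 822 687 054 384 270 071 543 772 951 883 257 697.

229

9+7+0+7+6+4+7+9+8+8+2+2+6+8+7+0+5+4+3+8+4+2+7+0+0+7+1+5+4+3+7+7+2+9+5+1+8+8+3+2+5+7+6+9+7 = 229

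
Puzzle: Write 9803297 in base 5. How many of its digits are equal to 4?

9803297 in base 5 is 10002201142.
The digit 4 appears 1 time.

1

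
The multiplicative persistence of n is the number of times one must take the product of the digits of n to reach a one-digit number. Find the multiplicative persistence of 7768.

7768 → 2352 → 60 → 0 (3 steps)

3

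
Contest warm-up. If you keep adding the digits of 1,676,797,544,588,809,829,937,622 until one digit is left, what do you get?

7

1+6+7+6+7+9+7+5+4+4+5+8+8+8+0+9+8+2+9+9+3+7+6+2+2 = 142
1+4+2 = 7
(Equivalently, 1,676,797,544,588,809,829,937,622 mod 9 = 7.)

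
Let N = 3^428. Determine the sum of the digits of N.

3^428 = 1613975805220392892761684567742629999066310151096889226728856262935515787158855760083483350775542201388003552062049292726228835573597417258502461402623778300215000704310156713941696814978186337532803022961
Sum of its 205 digits: 891.

891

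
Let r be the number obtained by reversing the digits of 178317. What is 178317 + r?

892188

Reverse of 178317 is 713871.
178317 + 713871 = 892188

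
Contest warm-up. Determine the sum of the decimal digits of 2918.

20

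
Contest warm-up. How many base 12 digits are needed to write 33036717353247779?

16

33036717353247779 in base 12 is 2189355199920AAB, which has 16 digits.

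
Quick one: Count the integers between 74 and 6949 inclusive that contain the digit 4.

2605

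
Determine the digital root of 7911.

9

7+9+1+1 = 18
1+8 = 9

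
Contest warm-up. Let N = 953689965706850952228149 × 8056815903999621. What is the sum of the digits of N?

953689965706850952228149 × 8056815903999621 = 7683704483191809905172292203170801531529
Sum of its 40 digits: 162.

162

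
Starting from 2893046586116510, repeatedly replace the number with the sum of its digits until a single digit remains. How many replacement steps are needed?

2893046586116510 → 65 → 11 → 2 (3 steps)

3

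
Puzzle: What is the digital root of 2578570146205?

7

2+5+7+8+5+7+0+1+4+6+2+0+5 = 52
5+2 = 7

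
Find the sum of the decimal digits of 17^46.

253

17^46 = 398703807810572411498315063055075847178723756123452198369
Sum of its 57 digits: 253.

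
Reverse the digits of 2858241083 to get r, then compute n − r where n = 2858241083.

-943187499

Reverse of 2858241083 is 3801428582.
2858241083 − 3801428582 = -943187499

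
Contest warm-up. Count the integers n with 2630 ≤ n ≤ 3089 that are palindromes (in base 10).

The integers in [2630, 3089] that are palindromes (in base 10): 2662, 2772, 2882, 2992, 3003.
5 qualify.

5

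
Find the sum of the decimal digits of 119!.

774

119! = 55745857612076058813234317117419771556272886109483581752463927935846946310374691578057284710599874844234646982443450754604453404911734348832487342619913750049708004343808000000000000000000000000000
Sum of its 197 digits: 774.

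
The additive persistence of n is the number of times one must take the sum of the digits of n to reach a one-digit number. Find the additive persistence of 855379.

3

855379 → 37 → 10 → 1 (3 steps)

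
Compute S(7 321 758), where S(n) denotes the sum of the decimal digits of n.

7+3+2+1+7+5+8 = 33

33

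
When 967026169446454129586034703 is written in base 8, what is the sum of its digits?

130

967026169446454129586034703 in base 8 is 617747603300563577363657654017.
Digit sum: 6+1+7+7+4+7+6+0+3+3+0+0+5+6+3+5+7+7+3+6+3+6+5+7+6+5+4+0+1+7 = 130.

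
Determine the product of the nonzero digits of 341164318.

6912

3×4×1×1×6×4×3×1×8 = 6912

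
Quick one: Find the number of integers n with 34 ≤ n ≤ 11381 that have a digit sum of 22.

569

The integers in [34, 11381] that have a digit sum of 22: 499, 589, 598, 679, 688, 697, …, 10993, 11299.
569 qualify.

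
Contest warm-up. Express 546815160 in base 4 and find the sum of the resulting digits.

24

546815160 in base 4 is 200211323302320.
Digit sum: 2+0+0+2+1+1+3+2+3+3+0+2+3+2+0 = 24.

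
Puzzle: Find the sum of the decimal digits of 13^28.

121

13^28 = 15502932802662396215269535105521
Sum of its 32 digits: 121.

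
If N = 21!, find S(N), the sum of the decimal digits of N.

63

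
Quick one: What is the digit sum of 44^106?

784

44^106 = 1606880970087957531086823112357075230148136188048318459891629462863727947365354926157041224747277378888881105253625963208215834071137422286937691154864903190200292869832441856
Sum of its 175 digits: 784.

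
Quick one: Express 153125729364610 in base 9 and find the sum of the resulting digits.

50

153125729364610 in base 9 is 662150240646071.
Digit sum: 6+6+2+1+5+0+2+4+0+6+4+6+0+7+1 = 50.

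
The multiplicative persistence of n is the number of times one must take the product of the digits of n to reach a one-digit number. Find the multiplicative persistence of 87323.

87323 → 1008 → 0 (2 steps)

2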